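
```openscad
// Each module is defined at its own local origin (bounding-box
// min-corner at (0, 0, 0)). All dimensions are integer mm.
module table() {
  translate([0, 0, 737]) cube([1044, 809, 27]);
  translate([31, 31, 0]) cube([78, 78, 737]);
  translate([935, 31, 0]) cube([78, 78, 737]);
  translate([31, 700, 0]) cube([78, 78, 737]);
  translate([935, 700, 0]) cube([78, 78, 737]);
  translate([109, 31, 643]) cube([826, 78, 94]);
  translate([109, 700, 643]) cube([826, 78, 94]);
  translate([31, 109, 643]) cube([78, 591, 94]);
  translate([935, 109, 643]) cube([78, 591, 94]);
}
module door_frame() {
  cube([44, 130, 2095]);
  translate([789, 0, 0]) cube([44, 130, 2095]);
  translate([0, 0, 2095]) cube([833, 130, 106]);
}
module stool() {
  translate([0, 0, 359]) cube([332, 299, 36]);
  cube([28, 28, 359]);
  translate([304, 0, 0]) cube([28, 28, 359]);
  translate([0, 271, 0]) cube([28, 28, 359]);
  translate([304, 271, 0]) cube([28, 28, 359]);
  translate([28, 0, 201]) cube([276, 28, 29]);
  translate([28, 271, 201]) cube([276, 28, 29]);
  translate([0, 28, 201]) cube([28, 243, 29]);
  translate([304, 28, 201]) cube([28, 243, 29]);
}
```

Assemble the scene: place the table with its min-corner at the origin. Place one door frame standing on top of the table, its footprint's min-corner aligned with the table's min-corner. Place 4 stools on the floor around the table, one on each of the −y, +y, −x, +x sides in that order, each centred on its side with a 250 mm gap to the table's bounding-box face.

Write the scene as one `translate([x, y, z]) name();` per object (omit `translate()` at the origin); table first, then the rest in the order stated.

table();
translate([0, 0, 764]) door_frame();
translate([356, -549, 0]) stool();
translate([356, 1059, 0]) stool();
translate([-582, 255, 0]) stool();
translate([1294, 255, 0]) stool();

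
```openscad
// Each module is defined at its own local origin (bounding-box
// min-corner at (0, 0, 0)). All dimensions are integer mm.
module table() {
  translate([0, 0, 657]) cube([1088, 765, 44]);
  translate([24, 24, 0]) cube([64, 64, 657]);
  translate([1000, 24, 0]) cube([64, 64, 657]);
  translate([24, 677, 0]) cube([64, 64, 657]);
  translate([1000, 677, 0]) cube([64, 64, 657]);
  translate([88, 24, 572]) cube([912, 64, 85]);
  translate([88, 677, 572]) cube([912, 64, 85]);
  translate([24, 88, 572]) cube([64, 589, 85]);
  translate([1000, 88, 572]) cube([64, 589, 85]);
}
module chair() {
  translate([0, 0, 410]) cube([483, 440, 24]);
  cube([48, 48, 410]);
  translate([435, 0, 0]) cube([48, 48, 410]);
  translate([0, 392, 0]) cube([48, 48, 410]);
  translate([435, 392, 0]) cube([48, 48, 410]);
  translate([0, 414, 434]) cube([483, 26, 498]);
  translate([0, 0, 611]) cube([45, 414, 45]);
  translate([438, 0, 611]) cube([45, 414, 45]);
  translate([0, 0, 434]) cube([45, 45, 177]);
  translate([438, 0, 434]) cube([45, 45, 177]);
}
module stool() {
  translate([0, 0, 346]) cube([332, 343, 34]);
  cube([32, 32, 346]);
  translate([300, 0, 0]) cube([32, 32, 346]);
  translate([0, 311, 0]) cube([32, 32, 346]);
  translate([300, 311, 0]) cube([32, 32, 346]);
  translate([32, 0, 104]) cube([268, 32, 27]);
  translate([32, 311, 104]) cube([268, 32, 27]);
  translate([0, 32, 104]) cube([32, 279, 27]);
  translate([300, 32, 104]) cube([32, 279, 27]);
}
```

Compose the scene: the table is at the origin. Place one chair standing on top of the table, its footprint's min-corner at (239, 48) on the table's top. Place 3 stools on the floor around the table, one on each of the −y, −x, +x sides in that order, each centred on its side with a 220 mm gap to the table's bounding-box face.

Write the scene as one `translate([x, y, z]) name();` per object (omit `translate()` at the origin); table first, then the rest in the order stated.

table();
translate([239, 48, 701]) chair();
translate([378, -563, 0]) stool();
translate([-552, 211, 0]) stool();
translate([1308, 211, 0]) stool();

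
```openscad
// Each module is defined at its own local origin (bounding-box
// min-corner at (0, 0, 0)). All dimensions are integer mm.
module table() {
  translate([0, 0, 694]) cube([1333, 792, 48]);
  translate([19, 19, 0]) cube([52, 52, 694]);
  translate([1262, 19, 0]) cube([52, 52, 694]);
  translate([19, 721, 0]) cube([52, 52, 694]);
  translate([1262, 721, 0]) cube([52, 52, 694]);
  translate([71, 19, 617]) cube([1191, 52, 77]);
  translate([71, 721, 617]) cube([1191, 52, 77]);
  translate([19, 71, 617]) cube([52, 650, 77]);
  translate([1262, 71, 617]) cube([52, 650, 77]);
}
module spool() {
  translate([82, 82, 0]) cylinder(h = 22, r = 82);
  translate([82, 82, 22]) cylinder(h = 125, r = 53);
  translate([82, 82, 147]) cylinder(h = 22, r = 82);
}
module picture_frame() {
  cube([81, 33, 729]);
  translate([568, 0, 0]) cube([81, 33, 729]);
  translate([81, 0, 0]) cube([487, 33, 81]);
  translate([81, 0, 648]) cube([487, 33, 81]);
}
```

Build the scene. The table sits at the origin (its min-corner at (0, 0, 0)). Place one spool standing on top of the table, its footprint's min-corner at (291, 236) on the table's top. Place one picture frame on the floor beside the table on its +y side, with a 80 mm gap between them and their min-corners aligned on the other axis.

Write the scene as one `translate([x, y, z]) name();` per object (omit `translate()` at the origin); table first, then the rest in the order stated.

table();
translate([291, 236, 742]) spool();
translate([0, 872, 0]) picture_frame();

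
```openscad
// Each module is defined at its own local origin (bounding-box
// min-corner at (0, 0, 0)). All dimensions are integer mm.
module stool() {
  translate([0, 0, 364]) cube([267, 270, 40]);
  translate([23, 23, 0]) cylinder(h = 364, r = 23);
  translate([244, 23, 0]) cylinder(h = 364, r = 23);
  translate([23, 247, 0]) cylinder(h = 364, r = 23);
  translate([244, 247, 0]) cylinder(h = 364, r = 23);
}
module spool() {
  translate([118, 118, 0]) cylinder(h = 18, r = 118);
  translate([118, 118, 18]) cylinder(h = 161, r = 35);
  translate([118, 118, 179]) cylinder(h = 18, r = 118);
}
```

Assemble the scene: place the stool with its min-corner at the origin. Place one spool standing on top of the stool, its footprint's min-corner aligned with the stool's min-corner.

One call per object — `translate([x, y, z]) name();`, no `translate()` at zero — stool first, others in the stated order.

stool();
translate([0, 0, 404]) spool();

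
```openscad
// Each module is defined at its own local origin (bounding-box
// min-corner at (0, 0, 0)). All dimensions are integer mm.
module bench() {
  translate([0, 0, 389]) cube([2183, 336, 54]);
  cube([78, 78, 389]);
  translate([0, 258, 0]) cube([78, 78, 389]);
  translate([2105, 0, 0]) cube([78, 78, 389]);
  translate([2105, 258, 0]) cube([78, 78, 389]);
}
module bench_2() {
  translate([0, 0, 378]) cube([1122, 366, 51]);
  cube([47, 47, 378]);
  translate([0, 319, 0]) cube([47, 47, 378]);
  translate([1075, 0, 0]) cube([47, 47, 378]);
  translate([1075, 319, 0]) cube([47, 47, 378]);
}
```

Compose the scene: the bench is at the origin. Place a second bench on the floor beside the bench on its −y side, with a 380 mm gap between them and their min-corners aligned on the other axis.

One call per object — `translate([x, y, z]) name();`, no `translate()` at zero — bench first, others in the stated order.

bench();
translate([0, -746, 0]) bench_2();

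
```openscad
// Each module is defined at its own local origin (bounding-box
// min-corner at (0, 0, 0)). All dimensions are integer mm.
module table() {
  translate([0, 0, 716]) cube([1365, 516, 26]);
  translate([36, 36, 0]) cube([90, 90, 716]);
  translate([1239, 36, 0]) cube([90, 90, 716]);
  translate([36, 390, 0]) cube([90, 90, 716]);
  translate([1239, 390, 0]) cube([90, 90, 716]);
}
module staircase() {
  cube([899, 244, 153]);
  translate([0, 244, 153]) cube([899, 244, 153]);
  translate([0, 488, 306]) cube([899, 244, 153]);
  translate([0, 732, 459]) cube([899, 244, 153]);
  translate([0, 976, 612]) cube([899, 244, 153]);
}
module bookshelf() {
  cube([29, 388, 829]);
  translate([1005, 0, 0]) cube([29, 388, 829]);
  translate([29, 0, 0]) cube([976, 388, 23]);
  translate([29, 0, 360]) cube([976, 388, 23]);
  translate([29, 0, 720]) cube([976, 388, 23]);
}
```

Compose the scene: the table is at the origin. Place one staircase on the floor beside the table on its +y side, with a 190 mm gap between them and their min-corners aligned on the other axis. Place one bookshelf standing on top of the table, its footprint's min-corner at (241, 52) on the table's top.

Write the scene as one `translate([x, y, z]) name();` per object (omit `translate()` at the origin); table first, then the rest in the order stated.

table();
translate([0, 706, 0]) staircase();
translate([241, 52, 742]) bookshelf();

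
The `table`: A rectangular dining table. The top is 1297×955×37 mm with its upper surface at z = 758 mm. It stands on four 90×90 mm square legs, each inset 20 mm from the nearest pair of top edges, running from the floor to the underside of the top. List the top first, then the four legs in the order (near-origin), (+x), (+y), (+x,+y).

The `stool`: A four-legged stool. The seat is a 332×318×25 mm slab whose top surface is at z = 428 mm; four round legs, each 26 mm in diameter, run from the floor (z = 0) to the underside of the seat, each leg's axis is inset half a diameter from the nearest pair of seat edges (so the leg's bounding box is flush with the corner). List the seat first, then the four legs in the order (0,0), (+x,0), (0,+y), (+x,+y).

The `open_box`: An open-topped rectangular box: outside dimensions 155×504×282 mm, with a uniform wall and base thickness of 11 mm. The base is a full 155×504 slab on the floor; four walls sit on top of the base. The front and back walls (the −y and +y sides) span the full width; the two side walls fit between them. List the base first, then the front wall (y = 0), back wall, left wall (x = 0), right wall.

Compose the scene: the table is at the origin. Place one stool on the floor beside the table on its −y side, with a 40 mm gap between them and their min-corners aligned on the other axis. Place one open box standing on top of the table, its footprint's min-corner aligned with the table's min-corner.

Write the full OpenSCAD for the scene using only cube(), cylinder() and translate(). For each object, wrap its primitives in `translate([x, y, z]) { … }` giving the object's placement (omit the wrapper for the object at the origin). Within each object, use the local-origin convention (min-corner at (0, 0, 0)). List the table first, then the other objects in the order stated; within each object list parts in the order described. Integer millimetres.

translate([0, 0, 721]) cube([1297, 955, 37]);
translate([20, 20, 0]) cube([90, 90, 721]);
translate([1187, 20, 0]) cube([90, 90, 721]);
translate([20, 845, 0]) cube([90, 90, 721]);
translate([1187, 845, 0]) cube([90, 90, 721]);
translate([0, -358, 0]) {
  translate([0, 0, 403]) cube([332, 318, 25]);
  translate([13, 13, 0]) cylinder(h = 403, r = 13);
  translate([319, 13, 0]) cylinder(h = 403, r = 13);
  translate([13, 305, 0]) cylinder(h = 403, r = 13);
  translate([319, 305, 0]) cylinder(h = 403, r = 13);
}
translate([0, 0, 758]) {
  cube([155, 504, 11]);
  translate([0, 0, 11]) cube([155, 11, 271]);
  translate([0, 493, 11]) cube([155, 11, 271]);
  translate([0, 11, 11]) cube([11, 482, 271]);
  translate([144, 11, 11]) cube([11, 482, 271]);
}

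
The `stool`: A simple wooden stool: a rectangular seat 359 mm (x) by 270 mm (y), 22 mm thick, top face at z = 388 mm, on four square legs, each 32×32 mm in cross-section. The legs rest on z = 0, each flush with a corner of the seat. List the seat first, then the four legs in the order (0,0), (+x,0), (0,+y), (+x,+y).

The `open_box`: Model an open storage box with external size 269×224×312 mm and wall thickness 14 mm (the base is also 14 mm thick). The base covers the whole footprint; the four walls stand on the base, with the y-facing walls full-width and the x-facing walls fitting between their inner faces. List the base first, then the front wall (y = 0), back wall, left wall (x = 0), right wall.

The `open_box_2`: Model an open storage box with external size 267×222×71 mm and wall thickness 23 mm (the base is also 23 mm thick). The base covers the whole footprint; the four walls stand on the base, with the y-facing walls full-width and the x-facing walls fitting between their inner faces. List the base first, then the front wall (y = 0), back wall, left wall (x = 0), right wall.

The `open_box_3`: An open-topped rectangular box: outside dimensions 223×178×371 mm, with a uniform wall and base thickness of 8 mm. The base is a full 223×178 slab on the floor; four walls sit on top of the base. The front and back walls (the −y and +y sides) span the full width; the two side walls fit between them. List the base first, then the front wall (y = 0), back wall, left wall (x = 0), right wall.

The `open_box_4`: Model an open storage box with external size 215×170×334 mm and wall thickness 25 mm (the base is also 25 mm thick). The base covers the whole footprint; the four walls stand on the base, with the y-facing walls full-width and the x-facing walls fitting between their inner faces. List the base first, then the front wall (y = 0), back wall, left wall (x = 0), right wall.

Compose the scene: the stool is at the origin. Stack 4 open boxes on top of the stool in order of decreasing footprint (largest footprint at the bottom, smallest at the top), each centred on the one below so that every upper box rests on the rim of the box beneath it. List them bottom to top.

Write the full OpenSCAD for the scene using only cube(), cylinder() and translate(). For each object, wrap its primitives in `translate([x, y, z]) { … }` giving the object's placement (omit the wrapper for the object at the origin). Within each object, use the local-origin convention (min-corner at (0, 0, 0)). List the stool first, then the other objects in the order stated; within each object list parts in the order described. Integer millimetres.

translate([0, 0, 366]) cube([359, 270, 22]);
cube([32, 32, 366]);
translate([327, 0, 0]) cube([32, 32, 366]);
translate([0, 238, 0]) cube([32, 32, 366]);
translate([327, 238, 0]) cube([32, 32, 366]);
translate([45, 23, 388]) {
  cube([269, 224, 14]);
  translate([0, 0, 14]) cube([269, 14, 298]);
  translate([0, 210, 14]) cube([269, 14, 298]);
  translate([0, 14, 14]) cube([14, 196, 298]);
  translate([255, 14, 14]) cube([14, 196, 298]);
}
translate([46, 24, 700]) {
  cube([267, 222, 23]);
  translate([0, 0, 23]) cube([267, 23, 48]);
  translate([0, 199, 23]) cube([267, 23, 48]);
  translate([0, 23, 23]) cube([23, 176, 48]);
  translate([244, 23, 23]) cube([23, 176, 48]);
}
translate([68, 46, 771]) {
  cube([223, 178, 8]);
  translate([0, 0, 8]) cube([223, 8, 363]);
  translate([0, 170, 8]) cube([223, 8, 363]);
  translate([0, 8, 8]) cube([8, 162, 363]);
  translate([215, 8, 8]) cube([8, 162, 363]);
}
translate([72, 50, 1142]) {
  cube([215, 170, 25]);
  translate([0, 0, 25]) cube([215, 25, 309]);
  translate([0, 145, 25]) cube([215, 25, 309]);
  translate([0, 25, 25]) cube([25, 120, 309]);
  translate([190, 25, 25]) cube([25, 120, 309]);
}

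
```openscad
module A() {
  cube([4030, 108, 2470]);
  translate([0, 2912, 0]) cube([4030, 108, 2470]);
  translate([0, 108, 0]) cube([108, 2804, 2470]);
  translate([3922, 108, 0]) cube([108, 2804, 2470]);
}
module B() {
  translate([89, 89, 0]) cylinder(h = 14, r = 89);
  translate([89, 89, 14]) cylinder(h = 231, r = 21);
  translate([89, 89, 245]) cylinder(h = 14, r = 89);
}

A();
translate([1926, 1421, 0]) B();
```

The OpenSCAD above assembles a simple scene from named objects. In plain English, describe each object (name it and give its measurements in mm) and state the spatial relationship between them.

A is a box-shaped house frame (walls only): outside footprint 4030×3020 mm, wall height 2470 mm, wall thickness 108 mm. The two y-facing walls run the full x-width; the two x-facing walls fit between the inner faces of the y-facing walls.

B is a spool: two coaxial disc flanges of radius 89 mm and thickness 14 mm, joined by a core cylinder of radius 21 mm and height 231 mm. The lower flange rests on z = 0 and the three cylinders share a vertical axis.

The spool sits inside the house frame, centred.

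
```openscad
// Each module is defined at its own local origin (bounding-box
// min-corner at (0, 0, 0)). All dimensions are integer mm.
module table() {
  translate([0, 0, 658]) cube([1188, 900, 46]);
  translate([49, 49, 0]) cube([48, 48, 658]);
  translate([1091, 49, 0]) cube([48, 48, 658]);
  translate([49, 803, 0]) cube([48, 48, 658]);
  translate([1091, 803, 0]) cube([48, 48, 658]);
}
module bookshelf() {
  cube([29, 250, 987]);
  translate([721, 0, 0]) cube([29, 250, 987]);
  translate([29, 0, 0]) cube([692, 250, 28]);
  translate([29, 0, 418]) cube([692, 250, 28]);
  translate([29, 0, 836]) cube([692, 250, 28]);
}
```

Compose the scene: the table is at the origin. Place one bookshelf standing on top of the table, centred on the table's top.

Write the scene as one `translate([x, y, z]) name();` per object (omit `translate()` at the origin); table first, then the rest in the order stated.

table();
translate([219, 325, 704]) bookshelf();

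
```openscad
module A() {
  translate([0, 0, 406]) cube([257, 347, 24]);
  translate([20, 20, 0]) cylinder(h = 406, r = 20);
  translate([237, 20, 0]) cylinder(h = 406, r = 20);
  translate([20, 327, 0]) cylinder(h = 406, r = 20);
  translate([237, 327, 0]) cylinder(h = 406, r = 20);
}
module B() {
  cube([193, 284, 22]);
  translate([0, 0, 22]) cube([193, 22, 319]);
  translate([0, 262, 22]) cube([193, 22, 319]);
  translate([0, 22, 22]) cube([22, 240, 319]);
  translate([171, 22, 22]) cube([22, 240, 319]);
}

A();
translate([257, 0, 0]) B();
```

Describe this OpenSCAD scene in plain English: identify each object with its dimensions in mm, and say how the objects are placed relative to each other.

A is a four-legged stool. The seat is a 257×347×24 mm slab whose top surface is at z = 430 mm; four round legs, each 40 mm in diameter, run from the floor (z = 0) to the underside of the seat, each leg's axis is inset half a diameter from the nearest pair of seat edges (so the leg's bounding box is flush with the corner).

B is an open storage box with external size 193×284×341 mm and wall thickness 22 mm (the base is also 22 mm thick). The base covers the whole footprint; the four walls stand on the base, with the y-facing walls full-width and the x-facing walls fitting between their inner faces.

The open box is against the stool's +x side, with their −y faces flush.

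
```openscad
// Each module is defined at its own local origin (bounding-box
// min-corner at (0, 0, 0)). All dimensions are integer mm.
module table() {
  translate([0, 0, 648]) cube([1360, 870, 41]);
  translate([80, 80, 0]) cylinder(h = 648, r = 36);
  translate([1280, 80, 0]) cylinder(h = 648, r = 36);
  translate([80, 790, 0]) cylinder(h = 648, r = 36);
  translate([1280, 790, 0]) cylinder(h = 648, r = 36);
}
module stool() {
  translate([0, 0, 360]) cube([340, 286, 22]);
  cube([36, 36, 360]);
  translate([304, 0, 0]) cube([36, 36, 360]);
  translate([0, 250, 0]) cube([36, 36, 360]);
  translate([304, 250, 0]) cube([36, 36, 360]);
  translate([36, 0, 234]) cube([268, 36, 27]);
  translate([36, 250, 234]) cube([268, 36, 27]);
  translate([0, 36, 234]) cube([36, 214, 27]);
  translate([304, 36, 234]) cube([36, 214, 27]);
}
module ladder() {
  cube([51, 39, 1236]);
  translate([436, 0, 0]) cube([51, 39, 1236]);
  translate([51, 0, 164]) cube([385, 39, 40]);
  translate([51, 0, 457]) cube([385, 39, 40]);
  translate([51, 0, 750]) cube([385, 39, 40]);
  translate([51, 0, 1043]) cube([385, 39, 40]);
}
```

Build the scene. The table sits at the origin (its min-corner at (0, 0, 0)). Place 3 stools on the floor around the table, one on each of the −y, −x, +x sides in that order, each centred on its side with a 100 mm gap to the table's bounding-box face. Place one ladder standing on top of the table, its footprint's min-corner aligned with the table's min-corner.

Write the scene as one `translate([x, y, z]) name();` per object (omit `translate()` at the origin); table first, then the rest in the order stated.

table();
translate([510, -386, 0]) stool();
translate([-440, 292, 0]) stool();
translate([1460, 292, 0]) stool();
translate([0, 0, 689]) ladder();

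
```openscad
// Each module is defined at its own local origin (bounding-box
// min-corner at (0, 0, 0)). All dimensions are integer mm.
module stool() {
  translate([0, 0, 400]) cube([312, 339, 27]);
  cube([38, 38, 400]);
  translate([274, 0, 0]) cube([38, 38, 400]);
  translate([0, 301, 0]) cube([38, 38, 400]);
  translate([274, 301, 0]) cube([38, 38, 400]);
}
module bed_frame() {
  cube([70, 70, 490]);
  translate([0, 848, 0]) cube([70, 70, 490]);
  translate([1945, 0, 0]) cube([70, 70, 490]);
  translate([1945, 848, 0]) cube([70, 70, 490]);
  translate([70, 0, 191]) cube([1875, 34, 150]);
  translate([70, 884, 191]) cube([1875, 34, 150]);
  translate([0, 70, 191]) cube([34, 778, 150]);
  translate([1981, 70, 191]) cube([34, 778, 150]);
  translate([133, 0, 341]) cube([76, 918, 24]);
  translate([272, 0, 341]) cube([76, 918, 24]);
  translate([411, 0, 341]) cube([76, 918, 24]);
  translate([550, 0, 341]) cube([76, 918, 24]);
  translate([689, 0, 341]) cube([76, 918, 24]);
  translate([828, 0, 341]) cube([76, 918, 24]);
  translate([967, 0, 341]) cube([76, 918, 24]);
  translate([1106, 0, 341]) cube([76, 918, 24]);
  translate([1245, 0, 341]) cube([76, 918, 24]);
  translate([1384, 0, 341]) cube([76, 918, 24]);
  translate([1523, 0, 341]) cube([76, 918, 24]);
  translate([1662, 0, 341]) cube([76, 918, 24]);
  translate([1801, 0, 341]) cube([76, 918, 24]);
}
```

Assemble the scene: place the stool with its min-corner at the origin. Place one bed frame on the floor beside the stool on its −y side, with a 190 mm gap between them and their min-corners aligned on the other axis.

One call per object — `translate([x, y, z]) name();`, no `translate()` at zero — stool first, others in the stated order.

stool();
translate([0, -1108, 0]) bed_frame();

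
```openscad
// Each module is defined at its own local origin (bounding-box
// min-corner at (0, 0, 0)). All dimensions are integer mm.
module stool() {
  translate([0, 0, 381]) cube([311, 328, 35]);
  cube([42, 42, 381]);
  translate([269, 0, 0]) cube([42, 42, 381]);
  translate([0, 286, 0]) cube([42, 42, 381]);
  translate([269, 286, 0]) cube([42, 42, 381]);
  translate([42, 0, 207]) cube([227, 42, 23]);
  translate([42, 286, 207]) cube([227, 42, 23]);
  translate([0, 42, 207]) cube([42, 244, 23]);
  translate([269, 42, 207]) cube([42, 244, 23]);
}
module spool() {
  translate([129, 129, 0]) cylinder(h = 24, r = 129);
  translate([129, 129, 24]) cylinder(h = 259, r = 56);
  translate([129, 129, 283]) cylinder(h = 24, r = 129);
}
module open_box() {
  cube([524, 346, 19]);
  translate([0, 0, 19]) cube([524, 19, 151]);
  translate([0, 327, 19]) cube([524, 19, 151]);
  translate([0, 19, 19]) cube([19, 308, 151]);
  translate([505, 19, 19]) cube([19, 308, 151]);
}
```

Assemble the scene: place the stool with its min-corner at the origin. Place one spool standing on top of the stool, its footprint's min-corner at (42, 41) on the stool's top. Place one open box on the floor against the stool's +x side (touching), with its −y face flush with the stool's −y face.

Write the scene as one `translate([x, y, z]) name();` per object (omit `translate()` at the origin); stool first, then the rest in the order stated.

stool();
translate([42, 41, 416]) spool();
translate([311, 0, 0]) open_box();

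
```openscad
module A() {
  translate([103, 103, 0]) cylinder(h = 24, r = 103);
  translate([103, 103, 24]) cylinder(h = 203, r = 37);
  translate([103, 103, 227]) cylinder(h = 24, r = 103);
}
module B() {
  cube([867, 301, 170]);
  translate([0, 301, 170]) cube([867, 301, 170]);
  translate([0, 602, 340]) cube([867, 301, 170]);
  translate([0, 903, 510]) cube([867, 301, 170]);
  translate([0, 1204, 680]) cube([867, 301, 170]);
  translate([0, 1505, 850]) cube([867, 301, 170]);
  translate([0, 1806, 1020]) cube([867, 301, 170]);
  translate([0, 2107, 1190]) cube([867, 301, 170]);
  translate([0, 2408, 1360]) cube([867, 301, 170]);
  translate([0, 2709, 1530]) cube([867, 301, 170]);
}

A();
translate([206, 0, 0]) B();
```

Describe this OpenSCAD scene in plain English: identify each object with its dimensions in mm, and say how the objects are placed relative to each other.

A is a spool: two coaxial disc flanges of radius 103 mm and thickness 24 mm, joined by a core cylinder of radius 37 mm and height 203 mm. The lower flange rests on z = 0 and the three cylinders share a vertical axis.

B is a straight staircase of 10 solid steps. Each step is 867 mm wide (x), 301 mm deep (y, the going) and 170 mm tall (the rise). The first step rests on the floor; each subsequent step sits one going further in +y and one rise higher in +z, directly behind and above the previous step with no overlap.

The staircase is against the spool's +x side, with their −y faces flush.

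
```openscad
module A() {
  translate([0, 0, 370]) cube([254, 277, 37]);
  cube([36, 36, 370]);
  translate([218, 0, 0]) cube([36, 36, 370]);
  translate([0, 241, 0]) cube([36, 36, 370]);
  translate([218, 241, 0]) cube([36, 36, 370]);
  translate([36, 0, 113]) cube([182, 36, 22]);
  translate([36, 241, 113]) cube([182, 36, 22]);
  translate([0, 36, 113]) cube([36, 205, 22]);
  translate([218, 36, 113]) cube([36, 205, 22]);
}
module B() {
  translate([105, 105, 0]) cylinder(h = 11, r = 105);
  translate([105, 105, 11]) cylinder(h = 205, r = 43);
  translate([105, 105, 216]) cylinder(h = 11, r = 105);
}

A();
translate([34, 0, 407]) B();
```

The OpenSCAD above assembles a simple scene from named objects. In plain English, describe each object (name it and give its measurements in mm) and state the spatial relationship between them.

A is a four-legged stool. The seat is a 254×277×37 mm slab whose top surface is at z = 407 mm; four square legs, each 36×36 mm in cross-section, run from the floor (z = 0) to the underside of the seat, each flush with a corner of the seat. Four stretchers, 36 mm wide and 22 mm tall, connect adjacent legs with their undersides at z = 113 mm, each running between the inner faces of the legs it joins and aligned with the legs' outer faces on the other axis.

B is a spool: two coaxial disc flanges of radius 105 mm and thickness 11 mm, joined by a core cylinder of radius 43 mm and height 205 mm. The lower flange rests on z = 0 and the three cylinders share a vertical axis.

The spool is on top of the stool.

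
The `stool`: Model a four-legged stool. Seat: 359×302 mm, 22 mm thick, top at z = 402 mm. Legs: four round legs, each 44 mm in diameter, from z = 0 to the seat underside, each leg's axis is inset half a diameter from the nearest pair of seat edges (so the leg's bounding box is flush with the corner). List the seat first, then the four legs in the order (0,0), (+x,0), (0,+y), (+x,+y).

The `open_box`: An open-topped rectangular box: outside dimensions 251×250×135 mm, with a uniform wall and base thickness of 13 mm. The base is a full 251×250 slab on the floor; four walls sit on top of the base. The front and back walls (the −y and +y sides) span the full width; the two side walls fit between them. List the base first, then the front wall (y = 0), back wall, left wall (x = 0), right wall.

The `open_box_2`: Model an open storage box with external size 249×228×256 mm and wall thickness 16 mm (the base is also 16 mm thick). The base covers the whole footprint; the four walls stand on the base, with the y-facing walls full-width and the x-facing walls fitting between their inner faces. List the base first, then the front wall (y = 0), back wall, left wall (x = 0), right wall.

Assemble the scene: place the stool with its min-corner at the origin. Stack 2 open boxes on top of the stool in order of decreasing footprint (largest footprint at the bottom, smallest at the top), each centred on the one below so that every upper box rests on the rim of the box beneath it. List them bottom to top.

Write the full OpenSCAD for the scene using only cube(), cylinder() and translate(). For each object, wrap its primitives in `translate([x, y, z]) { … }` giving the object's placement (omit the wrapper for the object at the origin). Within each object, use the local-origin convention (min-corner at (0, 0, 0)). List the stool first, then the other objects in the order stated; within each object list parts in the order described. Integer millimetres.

translate([0, 0, 380]) cube([359, 302, 22]);
translate([22, 22, 0]) cylinder(h = 380, r = 22);
translate([337, 22, 0]) cylinder(h = 380, r = 22);
translate([22, 280, 0]) cylinder(h = 380, r = 22);
translate([337, 280, 0]) cylinder(h = 380, r = 22);
translate([54, 26, 402]) {
  cube([251, 250, 13]);
  translate([0, 0, 13]) cube([251, 13, 122]);
  translate([0, 237, 13]) cube([251, 13, 122]);
  translate([0, 13, 13]) cube([13, 224, 122]);
  translate([238, 13, 13]) cube([13, 224, 122]);
}
translate([55, 37, 537]) {
  cube([249, 228, 16]);
  translate([0, 0, 16]) cube([249, 16, 240]);
  translate([0, 212, 16]) cube([249, 16, 240]);
  translate([0, 16, 16]) cube([16, 196, 240]);
  translate([233, 16, 16]) cube([16, 196, 240]);
}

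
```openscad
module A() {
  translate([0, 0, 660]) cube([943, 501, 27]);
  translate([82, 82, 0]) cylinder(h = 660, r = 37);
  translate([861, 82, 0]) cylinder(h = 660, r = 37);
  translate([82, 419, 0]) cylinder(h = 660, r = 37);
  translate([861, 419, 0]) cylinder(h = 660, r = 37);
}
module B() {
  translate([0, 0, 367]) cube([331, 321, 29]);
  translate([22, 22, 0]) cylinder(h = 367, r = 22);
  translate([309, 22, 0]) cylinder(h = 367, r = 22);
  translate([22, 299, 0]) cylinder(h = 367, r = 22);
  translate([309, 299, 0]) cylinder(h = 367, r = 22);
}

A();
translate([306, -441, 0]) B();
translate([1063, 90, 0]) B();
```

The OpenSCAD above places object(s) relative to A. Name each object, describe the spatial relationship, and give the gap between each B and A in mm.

Each stool's nearest face is 120 mm from the table's bounding box.

A is a table. B is a stool. Two stools sit around the table at the −y, +x sides. The gap between each stool and the table is 120 mm.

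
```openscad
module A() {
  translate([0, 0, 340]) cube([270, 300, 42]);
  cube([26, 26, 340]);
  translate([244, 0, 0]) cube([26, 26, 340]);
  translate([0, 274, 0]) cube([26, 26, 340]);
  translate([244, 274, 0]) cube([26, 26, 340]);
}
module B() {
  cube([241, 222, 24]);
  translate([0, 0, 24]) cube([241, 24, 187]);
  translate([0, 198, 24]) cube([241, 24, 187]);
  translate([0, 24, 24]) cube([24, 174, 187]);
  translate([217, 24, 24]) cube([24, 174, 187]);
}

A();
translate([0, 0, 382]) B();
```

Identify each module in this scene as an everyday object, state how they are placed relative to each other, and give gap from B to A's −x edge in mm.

A is a stool. B is an open box. The open box is on top of the stool. The gap from the open box to the stool's −x edge is 0 mm.

The open box's min-x is at 0; the stool's min-x is 0; gap = 0 mm.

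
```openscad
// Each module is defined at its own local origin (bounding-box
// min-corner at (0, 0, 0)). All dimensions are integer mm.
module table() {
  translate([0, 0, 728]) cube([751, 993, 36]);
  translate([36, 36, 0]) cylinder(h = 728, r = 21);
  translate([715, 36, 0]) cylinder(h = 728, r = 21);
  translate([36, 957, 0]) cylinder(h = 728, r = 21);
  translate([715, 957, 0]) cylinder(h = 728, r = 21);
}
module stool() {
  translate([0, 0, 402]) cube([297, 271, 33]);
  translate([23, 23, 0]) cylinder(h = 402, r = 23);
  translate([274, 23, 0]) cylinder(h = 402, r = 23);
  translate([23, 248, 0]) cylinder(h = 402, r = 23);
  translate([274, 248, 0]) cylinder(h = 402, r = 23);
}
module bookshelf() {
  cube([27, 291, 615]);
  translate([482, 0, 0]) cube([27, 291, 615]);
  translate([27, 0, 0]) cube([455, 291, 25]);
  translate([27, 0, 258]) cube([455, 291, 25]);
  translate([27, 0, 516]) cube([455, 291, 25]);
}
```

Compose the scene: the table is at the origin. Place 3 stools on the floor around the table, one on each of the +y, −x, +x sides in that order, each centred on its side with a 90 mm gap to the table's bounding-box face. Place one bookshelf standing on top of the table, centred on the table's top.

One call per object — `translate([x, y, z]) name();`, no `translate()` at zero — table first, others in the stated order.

table();
translate([227, 1083, 0]) stool();
translate([-387, 361, 0]) stool();
translate([841, 361, 0]) stool();
translate([121, 351, 764]) bookshelf();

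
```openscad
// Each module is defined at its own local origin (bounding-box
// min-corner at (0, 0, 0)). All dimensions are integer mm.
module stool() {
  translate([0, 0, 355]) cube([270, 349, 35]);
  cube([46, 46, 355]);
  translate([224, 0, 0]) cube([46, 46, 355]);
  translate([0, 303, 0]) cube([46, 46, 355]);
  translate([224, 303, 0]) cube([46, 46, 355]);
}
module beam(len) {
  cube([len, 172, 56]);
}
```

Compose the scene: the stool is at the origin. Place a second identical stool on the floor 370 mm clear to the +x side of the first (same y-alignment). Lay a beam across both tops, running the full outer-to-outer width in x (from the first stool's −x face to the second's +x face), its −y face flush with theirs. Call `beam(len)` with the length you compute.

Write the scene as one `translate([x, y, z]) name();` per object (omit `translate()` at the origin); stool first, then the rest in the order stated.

stool();
translate([640, 0, 0]) stool();
translate([0, 0, 390]) beam(910);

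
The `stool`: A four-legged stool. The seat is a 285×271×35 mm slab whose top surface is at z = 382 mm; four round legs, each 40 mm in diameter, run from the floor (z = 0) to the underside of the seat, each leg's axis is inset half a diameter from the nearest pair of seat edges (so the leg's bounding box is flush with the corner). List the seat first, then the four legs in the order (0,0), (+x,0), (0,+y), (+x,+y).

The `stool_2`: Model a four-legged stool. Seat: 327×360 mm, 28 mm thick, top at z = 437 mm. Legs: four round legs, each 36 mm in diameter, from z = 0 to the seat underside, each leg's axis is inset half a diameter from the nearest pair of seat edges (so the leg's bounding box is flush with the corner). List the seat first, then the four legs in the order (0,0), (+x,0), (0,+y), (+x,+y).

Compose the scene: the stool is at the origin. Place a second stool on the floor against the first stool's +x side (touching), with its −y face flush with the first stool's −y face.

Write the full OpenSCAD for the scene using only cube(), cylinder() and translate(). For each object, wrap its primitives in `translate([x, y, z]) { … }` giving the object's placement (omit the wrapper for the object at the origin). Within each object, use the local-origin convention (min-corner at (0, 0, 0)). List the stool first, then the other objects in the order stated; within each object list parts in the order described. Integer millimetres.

translate([0, 0, 347]) cube([285, 271, 35]);
translate([20, 20, 0]) cylinder(h = 347, r = 20);
translate([265, 20, 0]) cylinder(h = 347, r = 20);
translate([20, 251, 0]) cylinder(h = 347, r = 20);
translate([265, 251, 0]) cylinder(h = 347, r = 20);
translate([285, 0, 0]) {
  translate([0, 0, 409]) cube([327, 360, 28]);
  translate([18, 18, 0]) cylinder(h = 409, r = 18);
  translate([309, 18, 0]) cylinder(h = 409, r = 18);
  translate([18, 342, 0]) cylinder(h = 409, r = 18);
  translate([309, 342, 0]) cylinder(h = 409, r = 18);
}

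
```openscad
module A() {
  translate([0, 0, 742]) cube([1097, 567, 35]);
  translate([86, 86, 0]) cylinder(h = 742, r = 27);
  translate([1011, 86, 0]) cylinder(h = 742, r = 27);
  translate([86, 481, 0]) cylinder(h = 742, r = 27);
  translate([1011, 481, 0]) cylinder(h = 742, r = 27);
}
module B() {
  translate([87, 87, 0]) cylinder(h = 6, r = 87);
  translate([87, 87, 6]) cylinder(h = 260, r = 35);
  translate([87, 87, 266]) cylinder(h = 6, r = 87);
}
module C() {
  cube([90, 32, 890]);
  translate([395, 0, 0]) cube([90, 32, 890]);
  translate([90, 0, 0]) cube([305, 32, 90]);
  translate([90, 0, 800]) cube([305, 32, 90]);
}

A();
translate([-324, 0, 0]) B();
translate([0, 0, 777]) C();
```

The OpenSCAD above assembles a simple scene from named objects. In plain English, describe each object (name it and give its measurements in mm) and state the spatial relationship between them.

A is a rectangular dining table. The top is 1097×567×35 mm with its upper surface at z = 777 mm. It stands on four round legs of 54 mm diameter, each leg's bounding box inset 59 mm from the nearest pair of top edges, running from the floor to the underside of the top.

B is a spool: two coaxial disc flanges of radius 87 mm and thickness 6 mm, joined by a core cylinder of radius 35 mm and height 260 mm. The lower flange rests on z = 0 and the three cylinders share a vertical axis.

C is a rectangular picture frame lying in the x–z plane (depth along y). The opening is 305 mm wide (x) by 710 mm tall (z), surrounded by a border 90 mm wide on all four sides. The frame is 32 mm deep and is made of two full-height vertical stiles with two horizontal rails fitted between them.

The spool is on the floor beside the table on its −x side. The picture frame is on top of the table.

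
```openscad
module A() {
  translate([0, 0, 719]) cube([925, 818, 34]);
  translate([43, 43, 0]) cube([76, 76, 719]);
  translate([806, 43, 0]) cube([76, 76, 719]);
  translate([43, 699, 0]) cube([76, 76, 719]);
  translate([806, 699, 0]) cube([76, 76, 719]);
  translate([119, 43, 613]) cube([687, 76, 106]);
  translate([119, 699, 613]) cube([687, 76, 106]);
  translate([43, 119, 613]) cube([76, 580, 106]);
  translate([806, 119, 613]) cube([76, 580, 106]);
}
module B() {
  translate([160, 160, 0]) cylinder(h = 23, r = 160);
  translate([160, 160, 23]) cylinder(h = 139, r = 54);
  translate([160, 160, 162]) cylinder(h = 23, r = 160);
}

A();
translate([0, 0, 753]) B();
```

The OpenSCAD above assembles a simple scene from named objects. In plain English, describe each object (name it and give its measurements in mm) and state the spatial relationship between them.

A is a table: top 925 mm (x) × 818 mm (y), 34 mm thick, upper face at z = 753 mm, on four 76×76 mm square legs, each inset 43 mm from the nearest pair of top edges, running from z = 0 to the bottom of the top. Four apron rails, 76 mm thick and 106 mm tall, run between adjacent legs with their top edges flush with the underside of the top and their outer faces flush with the legs' outer faces.

B is a spool: two coaxial disc flanges of radius 160 mm and thickness 23 mm, joined by a core cylinder of radius 54 mm and height 139 mm. The lower flange rests on z = 0 and the three cylinders share a vertical axis.

The spool is on top of the table.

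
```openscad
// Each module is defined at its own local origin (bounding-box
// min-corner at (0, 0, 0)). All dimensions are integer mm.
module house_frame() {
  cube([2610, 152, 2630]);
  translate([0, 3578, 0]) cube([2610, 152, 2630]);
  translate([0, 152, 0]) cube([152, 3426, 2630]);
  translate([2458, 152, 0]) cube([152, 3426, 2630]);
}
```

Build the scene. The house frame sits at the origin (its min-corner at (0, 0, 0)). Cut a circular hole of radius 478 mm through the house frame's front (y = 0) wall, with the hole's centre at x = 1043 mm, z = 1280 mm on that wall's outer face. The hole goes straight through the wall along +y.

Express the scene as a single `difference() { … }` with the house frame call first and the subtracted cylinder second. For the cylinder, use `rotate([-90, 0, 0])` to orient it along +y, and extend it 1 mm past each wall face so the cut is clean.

difference() {
  house_frame();
  translate([1043, -1, 1280]) rotate([-90, 0, 0]) cylinder(h = 154, r = 478);
}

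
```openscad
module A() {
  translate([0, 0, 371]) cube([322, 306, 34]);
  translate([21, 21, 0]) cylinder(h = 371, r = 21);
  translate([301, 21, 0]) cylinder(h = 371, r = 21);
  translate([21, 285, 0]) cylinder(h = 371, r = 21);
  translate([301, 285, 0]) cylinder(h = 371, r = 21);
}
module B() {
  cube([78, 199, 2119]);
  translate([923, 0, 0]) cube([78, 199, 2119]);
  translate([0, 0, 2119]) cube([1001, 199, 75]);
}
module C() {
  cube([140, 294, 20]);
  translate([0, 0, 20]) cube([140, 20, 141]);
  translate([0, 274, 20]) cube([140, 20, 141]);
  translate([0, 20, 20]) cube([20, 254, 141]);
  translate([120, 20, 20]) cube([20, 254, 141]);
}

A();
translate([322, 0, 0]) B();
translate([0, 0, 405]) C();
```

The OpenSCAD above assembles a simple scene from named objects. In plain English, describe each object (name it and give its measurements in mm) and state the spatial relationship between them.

A is a four-legged stool. The seat is a 322×306×34 mm slab whose top surface is at z = 405 mm; four round legs, each 42 mm in diameter, run from the floor (z = 0) to the underside of the seat, each leg's axis is inset half a diameter from the nearest pair of seat edges (so the leg's bounding box is flush with the corner).

B is a rectangular door frame: two vertical jambs of 78×199 mm section, 2119 mm tall, with a clear opening 845 mm wide between their inner faces. A header 75 mm tall and 199 mm deep lies on top of the jambs and spans the full outside width.

C is an open-topped rectangular box: outside dimensions 140×294×161 mm, with a uniform wall and base thickness of 20 mm. The base is a full 140×294 slab on the floor; four walls sit on top of the base. The front and back walls (the −y and +y sides) span the full width; the two side walls fit between them.

The door frame is against the stool's +x side, with their −y faces flush. The open box is on top of the stool.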